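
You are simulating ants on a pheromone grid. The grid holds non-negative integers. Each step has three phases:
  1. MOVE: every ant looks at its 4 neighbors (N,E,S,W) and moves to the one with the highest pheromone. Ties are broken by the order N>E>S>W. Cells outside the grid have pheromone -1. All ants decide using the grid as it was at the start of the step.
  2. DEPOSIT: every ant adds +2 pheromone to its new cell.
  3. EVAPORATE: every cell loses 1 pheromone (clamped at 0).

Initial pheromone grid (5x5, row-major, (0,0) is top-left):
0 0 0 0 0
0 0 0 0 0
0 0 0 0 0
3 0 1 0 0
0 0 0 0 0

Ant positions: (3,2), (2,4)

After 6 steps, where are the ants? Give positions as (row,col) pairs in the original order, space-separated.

Step 1: ant0:(3,2)->N->(2,2) | ant1:(2,4)->N->(1,4)
  grid max=2 at (3,0)
Step 2: ant0:(2,2)->N->(1,2) | ant1:(1,4)->N->(0,4)
  grid max=1 at (0,4)
Step 3: ant0:(1,2)->N->(0,2) | ant1:(0,4)->S->(1,4)
  grid max=1 at (0,2)
Step 4: ant0:(0,2)->E->(0,3) | ant1:(1,4)->N->(0,4)
  grid max=1 at (0,3)
Step 5: ant0:(0,3)->E->(0,4) | ant1:(0,4)->W->(0,3)
  grid max=2 at (0,3)
Step 6: ant0:(0,4)->W->(0,3) | ant1:(0,3)->E->(0,4)
  grid max=3 at (0,3)

(0,3) (0,4)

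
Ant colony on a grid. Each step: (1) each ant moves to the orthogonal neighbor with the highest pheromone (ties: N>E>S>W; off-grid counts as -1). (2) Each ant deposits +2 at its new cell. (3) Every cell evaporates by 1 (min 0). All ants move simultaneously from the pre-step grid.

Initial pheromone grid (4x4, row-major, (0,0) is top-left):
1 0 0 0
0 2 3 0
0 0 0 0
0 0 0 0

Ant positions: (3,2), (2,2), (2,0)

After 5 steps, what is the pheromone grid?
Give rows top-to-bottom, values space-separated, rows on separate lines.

After step 1: ants at (2,2),(1,2),(1,0)
  0 0 0 0
  1 1 4 0
  0 0 1 0
  0 0 0 0
After step 2: ants at (1,2),(2,2),(1,1)
  0 0 0 0
  0 2 5 0
  0 0 2 0
  0 0 0 0
After step 3: ants at (2,2),(1,2),(1,2)
  0 0 0 0
  0 1 8 0
  0 0 3 0
  0 0 0 0
After step 4: ants at (1,2),(2,2),(2,2)
  0 0 0 0
  0 0 9 0
  0 0 6 0
  0 0 0 0
After step 5: ants at (2,2),(1,2),(1,2)
  0 0 0 0
  0 0 12 0
  0 0 7 0
  0 0 0 0

0 0 0 0
0 0 12 0
0 0 7 0
0 0 0 0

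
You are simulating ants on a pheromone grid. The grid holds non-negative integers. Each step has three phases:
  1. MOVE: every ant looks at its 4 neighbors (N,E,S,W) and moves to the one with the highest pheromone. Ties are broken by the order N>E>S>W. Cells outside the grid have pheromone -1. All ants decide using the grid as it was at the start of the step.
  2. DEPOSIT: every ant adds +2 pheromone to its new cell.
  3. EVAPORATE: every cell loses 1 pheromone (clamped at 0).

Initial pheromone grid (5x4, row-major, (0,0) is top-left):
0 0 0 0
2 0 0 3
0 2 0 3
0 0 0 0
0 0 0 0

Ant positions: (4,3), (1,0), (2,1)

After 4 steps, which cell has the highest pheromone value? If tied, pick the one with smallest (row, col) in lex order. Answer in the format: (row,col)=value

Answer: (2,3)=3

Derivation:
Step 1: ant0:(4,3)->N->(3,3) | ant1:(1,0)->N->(0,0) | ant2:(2,1)->N->(1,1)
  grid max=2 at (1,3)
Step 2: ant0:(3,3)->N->(2,3) | ant1:(0,0)->S->(1,0) | ant2:(1,1)->S->(2,1)
  grid max=3 at (2,3)
Step 3: ant0:(2,3)->N->(1,3) | ant1:(1,0)->N->(0,0) | ant2:(2,1)->N->(1,1)
  grid max=2 at (1,3)
Step 4: ant0:(1,3)->S->(2,3) | ant1:(0,0)->S->(1,0) | ant2:(1,1)->S->(2,1)
  grid max=3 at (2,3)
Final grid:
  0 0 0 0
  2 0 0 1
  0 2 0 3
  0 0 0 0
  0 0 0 0
Max pheromone 3 at (2,3)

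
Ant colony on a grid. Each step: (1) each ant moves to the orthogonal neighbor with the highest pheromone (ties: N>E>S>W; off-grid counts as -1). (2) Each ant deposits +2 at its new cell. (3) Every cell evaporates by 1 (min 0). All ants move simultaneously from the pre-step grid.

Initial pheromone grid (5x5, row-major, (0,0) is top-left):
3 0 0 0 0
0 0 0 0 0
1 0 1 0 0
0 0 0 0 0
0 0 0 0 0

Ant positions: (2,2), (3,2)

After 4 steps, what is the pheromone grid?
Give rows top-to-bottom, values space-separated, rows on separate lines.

After step 1: ants at (1,2),(2,2)
  2 0 0 0 0
  0 0 1 0 0
  0 0 2 0 0
  0 0 0 0 0
  0 0 0 0 0
After step 2: ants at (2,2),(1,2)
  1 0 0 0 0
  0 0 2 0 0
  0 0 3 0 0
  0 0 0 0 0
  0 0 0 0 0
After step 3: ants at (1,2),(2,2)
  0 0 0 0 0
  0 0 3 0 0
  0 0 4 0 0
  0 0 0 0 0
  0 0 0 0 0
After step 4: ants at (2,2),(1,2)
  0 0 0 0 0
  0 0 4 0 0
  0 0 5 0 0
  0 0 0 0 0
  0 0 0 0 0

0 0 0 0 0
0 0 4 0 0
0 0 5 0 0
0 0 0 0 0
0 0 0 0 0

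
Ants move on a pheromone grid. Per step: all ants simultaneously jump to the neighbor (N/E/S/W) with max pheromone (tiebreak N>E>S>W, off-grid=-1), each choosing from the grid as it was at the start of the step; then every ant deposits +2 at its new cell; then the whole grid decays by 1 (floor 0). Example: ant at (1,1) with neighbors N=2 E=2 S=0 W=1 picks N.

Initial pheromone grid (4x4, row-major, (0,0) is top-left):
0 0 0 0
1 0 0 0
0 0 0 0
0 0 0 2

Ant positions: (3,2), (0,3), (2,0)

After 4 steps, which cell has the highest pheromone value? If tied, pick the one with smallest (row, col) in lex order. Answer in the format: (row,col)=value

Answer: (3,3)=2

Derivation:
Step 1: ant0:(3,2)->E->(3,3) | ant1:(0,3)->S->(1,3) | ant2:(2,0)->N->(1,0)
  grid max=3 at (3,3)
Step 2: ant0:(3,3)->N->(2,3) | ant1:(1,3)->N->(0,3) | ant2:(1,0)->N->(0,0)
  grid max=2 at (3,3)
Step 3: ant0:(2,3)->S->(3,3) | ant1:(0,3)->S->(1,3) | ant2:(0,0)->S->(1,0)
  grid max=3 at (3,3)
Step 4: ant0:(3,3)->N->(2,3) | ant1:(1,3)->N->(0,3) | ant2:(1,0)->N->(0,0)
  grid max=2 at (3,3)
Final grid:
  1 0 0 1
  1 0 0 0
  0 0 0 1
  0 0 0 2
Max pheromone 2 at (3,3)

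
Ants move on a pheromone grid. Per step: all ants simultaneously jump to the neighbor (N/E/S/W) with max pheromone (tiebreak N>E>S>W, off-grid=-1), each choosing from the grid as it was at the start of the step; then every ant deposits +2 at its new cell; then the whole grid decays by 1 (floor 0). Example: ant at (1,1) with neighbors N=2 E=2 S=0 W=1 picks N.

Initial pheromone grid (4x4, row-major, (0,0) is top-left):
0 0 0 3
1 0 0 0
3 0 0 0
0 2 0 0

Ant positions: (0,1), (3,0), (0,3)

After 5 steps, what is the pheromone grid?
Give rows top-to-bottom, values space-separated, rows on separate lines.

After step 1: ants at (0,2),(2,0),(1,3)
  0 0 1 2
  0 0 0 1
  4 0 0 0
  0 1 0 0
After step 2: ants at (0,3),(1,0),(0,3)
  0 0 0 5
  1 0 0 0
  3 0 0 0
  0 0 0 0
After step 3: ants at (1,3),(2,0),(1,3)
  0 0 0 4
  0 0 0 3
  4 0 0 0
  0 0 0 0
After step 4: ants at (0,3),(1,0),(0,3)
  0 0 0 7
  1 0 0 2
  3 0 0 0
  0 0 0 0
After step 5: ants at (1,3),(2,0),(1,3)
  0 0 0 6
  0 0 0 5
  4 0 0 0
  0 0 0 0

0 0 0 6
0 0 0 5
4 0 0 0
0 0 0 0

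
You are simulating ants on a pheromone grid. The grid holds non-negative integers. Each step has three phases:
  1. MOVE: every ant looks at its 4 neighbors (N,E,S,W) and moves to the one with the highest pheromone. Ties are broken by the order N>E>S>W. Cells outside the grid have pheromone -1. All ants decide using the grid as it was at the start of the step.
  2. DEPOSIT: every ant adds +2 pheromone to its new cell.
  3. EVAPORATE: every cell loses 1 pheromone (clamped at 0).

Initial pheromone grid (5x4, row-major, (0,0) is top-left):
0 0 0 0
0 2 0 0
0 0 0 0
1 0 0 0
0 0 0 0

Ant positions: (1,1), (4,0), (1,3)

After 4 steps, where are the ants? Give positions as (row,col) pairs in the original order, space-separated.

Step 1: ant0:(1,1)->N->(0,1) | ant1:(4,0)->N->(3,0) | ant2:(1,3)->N->(0,3)
  grid max=2 at (3,0)
Step 2: ant0:(0,1)->S->(1,1) | ant1:(3,0)->N->(2,0) | ant2:(0,3)->S->(1,3)
  grid max=2 at (1,1)
Step 3: ant0:(1,1)->N->(0,1) | ant1:(2,0)->S->(3,0) | ant2:(1,3)->N->(0,3)
  grid max=2 at (3,0)
Step 4: ant0:(0,1)->S->(1,1) | ant1:(3,0)->N->(2,0) | ant2:(0,3)->S->(1,3)
  grid max=2 at (1,1)

(1,1) (2,0) (1,3)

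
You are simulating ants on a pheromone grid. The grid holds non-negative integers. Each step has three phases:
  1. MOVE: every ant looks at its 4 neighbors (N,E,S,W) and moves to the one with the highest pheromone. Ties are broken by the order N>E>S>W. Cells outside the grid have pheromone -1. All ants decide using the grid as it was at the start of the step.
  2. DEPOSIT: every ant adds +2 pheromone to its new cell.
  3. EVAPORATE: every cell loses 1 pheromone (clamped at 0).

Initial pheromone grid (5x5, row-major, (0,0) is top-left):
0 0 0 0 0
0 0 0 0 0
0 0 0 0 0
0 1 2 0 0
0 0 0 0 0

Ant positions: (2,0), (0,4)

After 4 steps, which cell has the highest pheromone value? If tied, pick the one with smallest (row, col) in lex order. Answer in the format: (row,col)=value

Answer: (0,2)=1

Derivation:
Step 1: ant0:(2,0)->N->(1,0) | ant1:(0,4)->S->(1,4)
  grid max=1 at (1,0)
Step 2: ant0:(1,0)->N->(0,0) | ant1:(1,4)->N->(0,4)
  grid max=1 at (0,0)
Step 3: ant0:(0,0)->E->(0,1) | ant1:(0,4)->S->(1,4)
  grid max=1 at (0,1)
Step 4: ant0:(0,1)->E->(0,2) | ant1:(1,4)->N->(0,4)
  grid max=1 at (0,2)
Final grid:
  0 0 1 0 1
  0 0 0 0 0
  0 0 0 0 0
  0 0 0 0 0
  0 0 0 0 0
Max pheromone 1 at (0,2)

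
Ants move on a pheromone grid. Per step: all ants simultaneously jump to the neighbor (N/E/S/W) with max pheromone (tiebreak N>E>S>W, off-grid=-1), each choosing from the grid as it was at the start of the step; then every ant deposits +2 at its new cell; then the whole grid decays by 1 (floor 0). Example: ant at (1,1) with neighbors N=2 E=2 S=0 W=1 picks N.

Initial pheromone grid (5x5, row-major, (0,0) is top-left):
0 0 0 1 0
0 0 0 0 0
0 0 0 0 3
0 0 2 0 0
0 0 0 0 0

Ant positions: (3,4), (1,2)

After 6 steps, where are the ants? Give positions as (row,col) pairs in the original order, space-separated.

Step 1: ant0:(3,4)->N->(2,4) | ant1:(1,2)->N->(0,2)
  grid max=4 at (2,4)
Step 2: ant0:(2,4)->N->(1,4) | ant1:(0,2)->E->(0,3)
  grid max=3 at (2,4)
Step 3: ant0:(1,4)->S->(2,4) | ant1:(0,3)->E->(0,4)
  grid max=4 at (2,4)
Step 4: ant0:(2,4)->N->(1,4) | ant1:(0,4)->S->(1,4)
  grid max=3 at (1,4)
Step 5: ant0:(1,4)->S->(2,4) | ant1:(1,4)->S->(2,4)
  grid max=6 at (2,4)
Step 6: ant0:(2,4)->N->(1,4) | ant1:(2,4)->N->(1,4)
  grid max=5 at (1,4)

(1,4) (1,4)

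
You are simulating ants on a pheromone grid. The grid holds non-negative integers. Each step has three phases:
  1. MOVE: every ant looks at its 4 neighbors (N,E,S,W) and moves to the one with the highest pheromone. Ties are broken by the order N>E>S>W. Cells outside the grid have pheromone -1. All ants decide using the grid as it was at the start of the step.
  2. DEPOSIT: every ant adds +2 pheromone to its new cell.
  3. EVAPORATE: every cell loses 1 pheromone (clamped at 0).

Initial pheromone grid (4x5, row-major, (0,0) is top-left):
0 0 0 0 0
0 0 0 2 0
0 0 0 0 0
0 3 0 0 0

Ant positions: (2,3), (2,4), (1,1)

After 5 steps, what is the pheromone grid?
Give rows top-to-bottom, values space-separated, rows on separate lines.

After step 1: ants at (1,3),(1,4),(0,1)
  0 1 0 0 0
  0 0 0 3 1
  0 0 0 0 0
  0 2 0 0 0
After step 2: ants at (1,4),(1,3),(0,2)
  0 0 1 0 0
  0 0 0 4 2
  0 0 0 0 0
  0 1 0 0 0
After step 3: ants at (1,3),(1,4),(0,3)
  0 0 0 1 0
  0 0 0 5 3
  0 0 0 0 0
  0 0 0 0 0
After step 4: ants at (1,4),(1,3),(1,3)
  0 0 0 0 0
  0 0 0 8 4
  0 0 0 0 0
  0 0 0 0 0
After step 5: ants at (1,3),(1,4),(1,4)
  0 0 0 0 0
  0 0 0 9 7
  0 0 0 0 0
  0 0 0 0 0

0 0 0 0 0
0 0 0 9 7
0 0 0 0 0
0 0 0 0 0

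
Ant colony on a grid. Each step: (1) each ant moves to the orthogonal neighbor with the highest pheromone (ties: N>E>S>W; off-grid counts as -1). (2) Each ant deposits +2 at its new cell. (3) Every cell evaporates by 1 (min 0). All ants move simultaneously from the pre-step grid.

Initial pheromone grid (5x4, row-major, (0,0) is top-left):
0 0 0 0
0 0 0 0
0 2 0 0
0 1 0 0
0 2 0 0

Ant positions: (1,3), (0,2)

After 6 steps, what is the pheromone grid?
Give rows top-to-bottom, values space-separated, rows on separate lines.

After step 1: ants at (0,3),(0,3)
  0 0 0 3
  0 0 0 0
  0 1 0 0
  0 0 0 0
  0 1 0 0
After step 2: ants at (1,3),(1,3)
  0 0 0 2
  0 0 0 3
  0 0 0 0
  0 0 0 0
  0 0 0 0
After step 3: ants at (0,3),(0,3)
  0 0 0 5
  0 0 0 2
  0 0 0 0
  0 0 0 0
  0 0 0 0
After step 4: ants at (1,3),(1,3)
  0 0 0 4
  0 0 0 5
  0 0 0 0
  0 0 0 0
  0 0 0 0
After step 5: ants at (0,3),(0,3)
  0 0 0 7
  0 0 0 4
  0 0 0 0
  0 0 0 0
  0 0 0 0
After step 6: ants at (1,3),(1,3)
  0 0 0 6
  0 0 0 7
  0 0 0 0
  0 0 0 0
  0 0 0 0

0 0 0 6
0 0 0 7
0 0 0 0
0 0 0 0
0 0 0 0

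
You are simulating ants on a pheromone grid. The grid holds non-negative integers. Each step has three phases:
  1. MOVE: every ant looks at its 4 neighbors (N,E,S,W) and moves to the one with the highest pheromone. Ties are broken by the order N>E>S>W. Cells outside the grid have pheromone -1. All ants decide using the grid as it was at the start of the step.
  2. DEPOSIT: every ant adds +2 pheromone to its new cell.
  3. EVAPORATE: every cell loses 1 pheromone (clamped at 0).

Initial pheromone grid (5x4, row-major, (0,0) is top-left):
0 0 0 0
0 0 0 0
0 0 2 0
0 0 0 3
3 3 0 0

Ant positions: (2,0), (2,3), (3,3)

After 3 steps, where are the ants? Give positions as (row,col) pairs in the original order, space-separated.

Step 1: ant0:(2,0)->N->(1,0) | ant1:(2,3)->S->(3,3) | ant2:(3,3)->N->(2,3)
  grid max=4 at (3,3)
Step 2: ant0:(1,0)->N->(0,0) | ant1:(3,3)->N->(2,3) | ant2:(2,3)->S->(3,3)
  grid max=5 at (3,3)
Step 3: ant0:(0,0)->E->(0,1) | ant1:(2,3)->S->(3,3) | ant2:(3,3)->N->(2,3)
  grid max=6 at (3,3)

(0,1) (3,3) (2,3)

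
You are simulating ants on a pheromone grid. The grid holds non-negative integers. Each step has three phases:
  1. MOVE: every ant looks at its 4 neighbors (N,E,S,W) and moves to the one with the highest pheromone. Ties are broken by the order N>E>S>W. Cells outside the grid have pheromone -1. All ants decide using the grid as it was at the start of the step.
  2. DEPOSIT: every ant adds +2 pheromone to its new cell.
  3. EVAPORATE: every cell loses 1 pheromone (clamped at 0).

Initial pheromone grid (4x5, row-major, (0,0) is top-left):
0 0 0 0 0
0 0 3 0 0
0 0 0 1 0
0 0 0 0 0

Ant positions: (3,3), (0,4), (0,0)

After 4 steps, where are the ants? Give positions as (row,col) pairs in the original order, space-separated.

Step 1: ant0:(3,3)->N->(2,3) | ant1:(0,4)->S->(1,4) | ant2:(0,0)->E->(0,1)
  grid max=2 at (1,2)
Step 2: ant0:(2,3)->N->(1,3) | ant1:(1,4)->N->(0,4) | ant2:(0,1)->E->(0,2)
  grid max=1 at (0,2)
Step 3: ant0:(1,3)->S->(2,3) | ant1:(0,4)->S->(1,4) | ant2:(0,2)->S->(1,2)
  grid max=2 at (1,2)
Step 4: ant0:(2,3)->N->(1,3) | ant1:(1,4)->N->(0,4) | ant2:(1,2)->N->(0,2)
  grid max=1 at (0,2)

(1,3) (0,4) (0,2)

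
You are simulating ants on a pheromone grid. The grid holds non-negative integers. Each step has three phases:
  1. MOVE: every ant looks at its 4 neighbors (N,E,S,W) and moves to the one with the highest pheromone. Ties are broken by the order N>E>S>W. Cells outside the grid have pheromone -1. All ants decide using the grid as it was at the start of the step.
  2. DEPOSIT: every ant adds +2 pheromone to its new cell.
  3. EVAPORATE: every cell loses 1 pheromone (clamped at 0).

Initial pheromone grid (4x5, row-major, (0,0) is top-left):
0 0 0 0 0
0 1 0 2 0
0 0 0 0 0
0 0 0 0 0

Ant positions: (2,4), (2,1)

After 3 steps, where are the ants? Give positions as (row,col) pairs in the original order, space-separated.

Step 1: ant0:(2,4)->N->(1,4) | ant1:(2,1)->N->(1,1)
  grid max=2 at (1,1)
Step 2: ant0:(1,4)->W->(1,3) | ant1:(1,1)->N->(0,1)
  grid max=2 at (1,3)
Step 3: ant0:(1,3)->N->(0,3) | ant1:(0,1)->S->(1,1)
  grid max=2 at (1,1)

(0,3) (1,1)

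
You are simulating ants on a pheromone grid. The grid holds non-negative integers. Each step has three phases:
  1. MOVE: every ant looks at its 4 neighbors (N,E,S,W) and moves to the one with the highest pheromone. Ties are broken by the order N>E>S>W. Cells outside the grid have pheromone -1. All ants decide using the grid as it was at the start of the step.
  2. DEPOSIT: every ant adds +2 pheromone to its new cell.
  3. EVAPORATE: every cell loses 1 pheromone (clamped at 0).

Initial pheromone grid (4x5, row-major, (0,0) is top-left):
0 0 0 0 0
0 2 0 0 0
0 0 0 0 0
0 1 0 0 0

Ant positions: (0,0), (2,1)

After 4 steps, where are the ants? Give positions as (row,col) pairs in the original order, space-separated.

Step 1: ant0:(0,0)->E->(0,1) | ant1:(2,1)->N->(1,1)
  grid max=3 at (1,1)
Step 2: ant0:(0,1)->S->(1,1) | ant1:(1,1)->N->(0,1)
  grid max=4 at (1,1)
Step 3: ant0:(1,1)->N->(0,1) | ant1:(0,1)->S->(1,1)
  grid max=5 at (1,1)
Step 4: ant0:(0,1)->S->(1,1) | ant1:(1,1)->N->(0,1)
  grid max=6 at (1,1)

(1,1) (0,1)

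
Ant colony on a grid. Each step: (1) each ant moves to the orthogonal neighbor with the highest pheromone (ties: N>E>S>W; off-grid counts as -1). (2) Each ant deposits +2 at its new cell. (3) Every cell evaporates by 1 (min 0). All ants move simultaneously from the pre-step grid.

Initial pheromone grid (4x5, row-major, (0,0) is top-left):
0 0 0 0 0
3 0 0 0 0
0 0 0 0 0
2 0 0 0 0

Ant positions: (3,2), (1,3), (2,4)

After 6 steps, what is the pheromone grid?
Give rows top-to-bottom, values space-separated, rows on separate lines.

After step 1: ants at (2,2),(0,3),(1,4)
  0 0 0 1 0
  2 0 0 0 1
  0 0 1 0 0
  1 0 0 0 0
After step 2: ants at (1,2),(0,4),(0,4)
  0 0 0 0 3
  1 0 1 0 0
  0 0 0 0 0
  0 0 0 0 0
After step 3: ants at (0,2),(1,4),(1,4)
  0 0 1 0 2
  0 0 0 0 3
  0 0 0 0 0
  0 0 0 0 0
After step 4: ants at (0,3),(0,4),(0,4)
  0 0 0 1 5
  0 0 0 0 2
  0 0 0 0 0
  0 0 0 0 0
After step 5: ants at (0,4),(1,4),(1,4)
  0 0 0 0 6
  0 0 0 0 5
  0 0 0 0 0
  0 0 0 0 0
After step 6: ants at (1,4),(0,4),(0,4)
  0 0 0 0 9
  0 0 0 0 6
  0 0 0 0 0
  0 0 0 0 0

0 0 0 0 9
0 0 0 0 6
0 0 0 0 0
0 0 0 0 0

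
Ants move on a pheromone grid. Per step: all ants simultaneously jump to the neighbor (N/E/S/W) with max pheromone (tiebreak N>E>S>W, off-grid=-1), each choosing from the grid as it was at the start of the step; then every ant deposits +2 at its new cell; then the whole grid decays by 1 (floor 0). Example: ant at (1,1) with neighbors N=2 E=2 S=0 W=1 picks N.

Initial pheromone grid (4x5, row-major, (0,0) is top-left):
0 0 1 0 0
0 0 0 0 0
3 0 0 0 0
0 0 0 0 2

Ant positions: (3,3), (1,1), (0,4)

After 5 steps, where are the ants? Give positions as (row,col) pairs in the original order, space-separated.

Step 1: ant0:(3,3)->E->(3,4) | ant1:(1,1)->N->(0,1) | ant2:(0,4)->S->(1,4)
  grid max=3 at (3,4)
Step 2: ant0:(3,4)->N->(2,4) | ant1:(0,1)->E->(0,2) | ant2:(1,4)->N->(0,4)
  grid max=2 at (3,4)
Step 3: ant0:(2,4)->S->(3,4) | ant1:(0,2)->E->(0,3) | ant2:(0,4)->S->(1,4)
  grid max=3 at (3,4)
Step 4: ant0:(3,4)->N->(2,4) | ant1:(0,3)->E->(0,4) | ant2:(1,4)->N->(0,4)
  grid max=3 at (0,4)
Step 5: ant0:(2,4)->S->(3,4) | ant1:(0,4)->S->(1,4) | ant2:(0,4)->S->(1,4)
  grid max=3 at (1,4)

(3,4) (1,4) (1,4)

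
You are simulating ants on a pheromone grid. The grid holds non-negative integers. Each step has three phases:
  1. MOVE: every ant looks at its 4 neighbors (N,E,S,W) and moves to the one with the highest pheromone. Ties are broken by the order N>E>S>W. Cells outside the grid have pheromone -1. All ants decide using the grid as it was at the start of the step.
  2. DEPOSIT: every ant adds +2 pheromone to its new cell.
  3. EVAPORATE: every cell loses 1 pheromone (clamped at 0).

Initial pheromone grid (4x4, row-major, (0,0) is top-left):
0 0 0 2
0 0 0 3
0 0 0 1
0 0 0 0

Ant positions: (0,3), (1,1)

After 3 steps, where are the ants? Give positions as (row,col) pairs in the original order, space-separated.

Step 1: ant0:(0,3)->S->(1,3) | ant1:(1,1)->N->(0,1)
  grid max=4 at (1,3)
Step 2: ant0:(1,3)->N->(0,3) | ant1:(0,1)->E->(0,2)
  grid max=3 at (1,3)
Step 3: ant0:(0,3)->S->(1,3) | ant1:(0,2)->E->(0,3)
  grid max=4 at (1,3)

(1,3) (0,3)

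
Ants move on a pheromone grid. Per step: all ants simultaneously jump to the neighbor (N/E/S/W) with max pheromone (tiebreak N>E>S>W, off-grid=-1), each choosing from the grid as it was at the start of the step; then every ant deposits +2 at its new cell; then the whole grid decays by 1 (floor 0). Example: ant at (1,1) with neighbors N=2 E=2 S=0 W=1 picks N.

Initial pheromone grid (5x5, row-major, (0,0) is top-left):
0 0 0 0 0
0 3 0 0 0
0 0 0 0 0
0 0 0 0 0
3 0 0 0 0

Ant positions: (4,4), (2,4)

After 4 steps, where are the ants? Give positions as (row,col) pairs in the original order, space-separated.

Step 1: ant0:(4,4)->N->(3,4) | ant1:(2,4)->N->(1,4)
  grid max=2 at (1,1)
Step 2: ant0:(3,4)->N->(2,4) | ant1:(1,4)->N->(0,4)
  grid max=1 at (0,4)
Step 3: ant0:(2,4)->N->(1,4) | ant1:(0,4)->S->(1,4)
  grid max=3 at (1,4)
Step 4: ant0:(1,4)->N->(0,4) | ant1:(1,4)->N->(0,4)
  grid max=3 at (0,4)

(0,4) (0,4)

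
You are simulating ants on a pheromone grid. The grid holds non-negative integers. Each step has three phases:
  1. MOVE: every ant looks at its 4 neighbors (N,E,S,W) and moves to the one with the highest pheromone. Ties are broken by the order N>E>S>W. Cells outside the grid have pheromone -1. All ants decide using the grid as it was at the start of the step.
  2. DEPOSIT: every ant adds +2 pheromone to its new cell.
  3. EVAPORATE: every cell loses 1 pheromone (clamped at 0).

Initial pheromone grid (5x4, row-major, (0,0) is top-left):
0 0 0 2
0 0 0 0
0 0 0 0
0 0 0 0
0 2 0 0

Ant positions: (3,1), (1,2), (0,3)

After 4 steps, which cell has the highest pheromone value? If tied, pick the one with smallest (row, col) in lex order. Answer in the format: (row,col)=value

Step 1: ant0:(3,1)->S->(4,1) | ant1:(1,2)->N->(0,2) | ant2:(0,3)->S->(1,3)
  grid max=3 at (4,1)
Step 2: ant0:(4,1)->N->(3,1) | ant1:(0,2)->E->(0,3) | ant2:(1,3)->N->(0,3)
  grid max=4 at (0,3)
Step 3: ant0:(3,1)->S->(4,1) | ant1:(0,3)->S->(1,3) | ant2:(0,3)->S->(1,3)
  grid max=3 at (0,3)
Step 4: ant0:(4,1)->N->(3,1) | ant1:(1,3)->N->(0,3) | ant2:(1,3)->N->(0,3)
  grid max=6 at (0,3)
Final grid:
  0 0 0 6
  0 0 0 2
  0 0 0 0
  0 1 0 0
  0 2 0 0
Max pheromone 6 at (0,3)

Answer: (0,3)=6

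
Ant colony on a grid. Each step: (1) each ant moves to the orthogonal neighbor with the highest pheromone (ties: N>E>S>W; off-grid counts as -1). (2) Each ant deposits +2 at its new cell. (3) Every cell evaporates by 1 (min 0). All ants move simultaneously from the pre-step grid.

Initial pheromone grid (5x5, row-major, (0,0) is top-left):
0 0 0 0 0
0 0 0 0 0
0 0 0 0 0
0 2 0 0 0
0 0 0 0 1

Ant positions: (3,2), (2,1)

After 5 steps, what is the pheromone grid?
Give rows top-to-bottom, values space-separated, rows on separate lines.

After step 1: ants at (3,1),(3,1)
  0 0 0 0 0
  0 0 0 0 0
  0 0 0 0 0
  0 5 0 0 0
  0 0 0 0 0
After step 2: ants at (2,1),(2,1)
  0 0 0 0 0
  0 0 0 0 0
  0 3 0 0 0
  0 4 0 0 0
  0 0 0 0 0
After step 3: ants at (3,1),(3,1)
  0 0 0 0 0
  0 0 0 0 0
  0 2 0 0 0
  0 7 0 0 0
  0 0 0 0 0
After step 4: ants at (2,1),(2,1)
  0 0 0 0 0
  0 0 0 0 0
  0 5 0 0 0
  0 6 0 0 0
  0 0 0 0 0
After step 5: ants at (3,1),(3,1)
  0 0 0 0 0
  0 0 0 0 0
  0 4 0 0 0
  0 9 0 0 0
  0 0 0 0 0

0 0 0 0 0
0 0 0 0 0
0 4 0 0 0
0 9 0 0 0
0 0 0 0 0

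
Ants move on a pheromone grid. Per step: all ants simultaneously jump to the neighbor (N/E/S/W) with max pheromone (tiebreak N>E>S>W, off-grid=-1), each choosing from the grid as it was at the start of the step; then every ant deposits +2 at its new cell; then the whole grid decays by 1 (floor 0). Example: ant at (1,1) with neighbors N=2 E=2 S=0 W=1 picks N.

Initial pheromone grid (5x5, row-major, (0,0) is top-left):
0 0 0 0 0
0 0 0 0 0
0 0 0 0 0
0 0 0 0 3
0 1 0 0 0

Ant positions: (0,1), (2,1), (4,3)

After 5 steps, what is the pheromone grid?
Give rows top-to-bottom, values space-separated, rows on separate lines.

After step 1: ants at (0,2),(1,1),(3,3)
  0 0 1 0 0
  0 1 0 0 0
  0 0 0 0 0
  0 0 0 1 2
  0 0 0 0 0
After step 2: ants at (0,3),(0,1),(3,4)
  0 1 0 1 0
  0 0 0 0 0
  0 0 0 0 0
  0 0 0 0 3
  0 0 0 0 0
After step 3: ants at (0,4),(0,2),(2,4)
  0 0 1 0 1
  0 0 0 0 0
  0 0 0 0 1
  0 0 0 0 2
  0 0 0 0 0
After step 4: ants at (1,4),(0,3),(3,4)
  0 0 0 1 0
  0 0 0 0 1
  0 0 0 0 0
  0 0 0 0 3
  0 0 0 0 0
After step 5: ants at (0,4),(0,4),(2,4)
  0 0 0 0 3
  0 0 0 0 0
  0 0 0 0 1
  0 0 0 0 2
  0 0 0 0 0

0 0 0 0 3
0 0 0 0 0
0 0 0 0 1
0 0 0 0 2
0 0 0 0 0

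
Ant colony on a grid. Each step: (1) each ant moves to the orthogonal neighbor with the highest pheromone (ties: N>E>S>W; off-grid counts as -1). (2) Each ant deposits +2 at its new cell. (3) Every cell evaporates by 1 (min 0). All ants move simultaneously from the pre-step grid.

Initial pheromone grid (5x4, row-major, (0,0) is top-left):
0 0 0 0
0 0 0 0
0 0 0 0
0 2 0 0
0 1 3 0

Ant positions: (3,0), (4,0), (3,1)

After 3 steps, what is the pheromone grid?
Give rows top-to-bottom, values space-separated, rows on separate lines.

After step 1: ants at (3,1),(4,1),(4,1)
  0 0 0 0
  0 0 0 0
  0 0 0 0
  0 3 0 0
  0 4 2 0
After step 2: ants at (4,1),(3,1),(3,1)
  0 0 0 0
  0 0 0 0
  0 0 0 0
  0 6 0 0
  0 5 1 0
After step 3: ants at (3,1),(4,1),(4,1)
  0 0 0 0
  0 0 0 0
  0 0 0 0
  0 7 0 0
  0 8 0 0

0 0 0 0
0 0 0 0
0 0 0 0
0 7 0 0
0 8 0 0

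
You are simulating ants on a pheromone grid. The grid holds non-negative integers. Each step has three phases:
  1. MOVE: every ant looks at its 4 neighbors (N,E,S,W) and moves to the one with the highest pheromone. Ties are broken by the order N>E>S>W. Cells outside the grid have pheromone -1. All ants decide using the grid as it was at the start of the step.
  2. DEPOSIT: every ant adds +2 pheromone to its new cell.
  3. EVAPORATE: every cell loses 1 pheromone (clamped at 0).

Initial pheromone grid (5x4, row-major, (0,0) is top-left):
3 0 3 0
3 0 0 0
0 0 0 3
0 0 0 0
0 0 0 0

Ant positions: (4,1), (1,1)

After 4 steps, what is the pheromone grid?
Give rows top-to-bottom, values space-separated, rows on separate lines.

After step 1: ants at (3,1),(1,0)
  2 0 2 0
  4 0 0 0
  0 0 0 2
  0 1 0 0
  0 0 0 0
After step 2: ants at (2,1),(0,0)
  3 0 1 0
  3 0 0 0
  0 1 0 1
  0 0 0 0
  0 0 0 0
After step 3: ants at (1,1),(1,0)
  2 0 0 0
  4 1 0 0
  0 0 0 0
  0 0 0 0
  0 0 0 0
After step 4: ants at (1,0),(0,0)
  3 0 0 0
  5 0 0 0
  0 0 0 0
  0 0 0 0
  0 0 0 0

3 0 0 0
5 0 0 0
0 0 0 0
0 0 0 0
0 0 0 0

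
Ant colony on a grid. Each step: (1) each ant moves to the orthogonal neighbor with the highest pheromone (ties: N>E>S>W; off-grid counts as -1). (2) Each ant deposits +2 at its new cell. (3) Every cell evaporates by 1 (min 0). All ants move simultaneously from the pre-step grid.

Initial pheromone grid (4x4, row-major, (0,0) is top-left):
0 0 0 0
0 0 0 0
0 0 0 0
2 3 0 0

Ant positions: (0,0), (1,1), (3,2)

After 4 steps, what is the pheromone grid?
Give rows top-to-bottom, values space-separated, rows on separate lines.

After step 1: ants at (0,1),(0,1),(3,1)
  0 3 0 0
  0 0 0 0
  0 0 0 0
  1 4 0 0
After step 2: ants at (0,2),(0,2),(3,0)
  0 2 3 0
  0 0 0 0
  0 0 0 0
  2 3 0 0
After step 3: ants at (0,1),(0,1),(3,1)
  0 5 2 0
  0 0 0 0
  0 0 0 0
  1 4 0 0
After step 4: ants at (0,2),(0,2),(3,0)
  0 4 5 0
  0 0 0 0
  0 0 0 0
  2 3 0 0

0 4 5 0
0 0 0 0
0 0 0 0
2 3 0 0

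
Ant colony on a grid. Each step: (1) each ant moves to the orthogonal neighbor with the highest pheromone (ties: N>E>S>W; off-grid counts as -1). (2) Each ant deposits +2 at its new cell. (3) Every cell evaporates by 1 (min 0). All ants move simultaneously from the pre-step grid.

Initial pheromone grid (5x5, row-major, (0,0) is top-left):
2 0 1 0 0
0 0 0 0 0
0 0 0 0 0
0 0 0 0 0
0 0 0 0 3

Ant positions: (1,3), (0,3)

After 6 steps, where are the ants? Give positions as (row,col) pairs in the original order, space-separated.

Step 1: ant0:(1,3)->N->(0,3) | ant1:(0,3)->W->(0,2)
  grid max=2 at (0,2)
Step 2: ant0:(0,3)->W->(0,2) | ant1:(0,2)->E->(0,3)
  grid max=3 at (0,2)
Step 3: ant0:(0,2)->E->(0,3) | ant1:(0,3)->W->(0,2)
  grid max=4 at (0,2)
Step 4: ant0:(0,3)->W->(0,2) | ant1:(0,2)->E->(0,3)
  grid max=5 at (0,2)
Step 5: ant0:(0,2)->E->(0,3) | ant1:(0,3)->W->(0,2)
  grid max=6 at (0,2)
Step 6: ant0:(0,3)->W->(0,2) | ant1:(0,2)->E->(0,3)
  grid max=7 at (0,2)

(0,2) (0,3)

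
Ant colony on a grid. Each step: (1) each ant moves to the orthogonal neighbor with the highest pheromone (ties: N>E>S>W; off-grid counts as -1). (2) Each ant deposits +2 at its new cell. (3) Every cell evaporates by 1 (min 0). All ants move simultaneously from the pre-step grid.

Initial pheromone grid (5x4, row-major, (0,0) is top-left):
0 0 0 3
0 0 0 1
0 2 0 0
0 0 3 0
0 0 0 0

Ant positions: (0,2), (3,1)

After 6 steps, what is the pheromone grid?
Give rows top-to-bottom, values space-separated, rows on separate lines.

After step 1: ants at (0,3),(3,2)
  0 0 0 4
  0 0 0 0
  0 1 0 0
  0 0 4 0
  0 0 0 0
After step 2: ants at (1,3),(2,2)
  0 0 0 3
  0 0 0 1
  0 0 1 0
  0 0 3 0
  0 0 0 0
After step 3: ants at (0,3),(3,2)
  0 0 0 4
  0 0 0 0
  0 0 0 0
  0 0 4 0
  0 0 0 0
After step 4: ants at (1,3),(2,2)
  0 0 0 3
  0 0 0 1
  0 0 1 0
  0 0 3 0
  0 0 0 0
After step 5: ants at (0,3),(3,2)
  0 0 0 4
  0 0 0 0
  0 0 0 0
  0 0 4 0
  0 0 0 0
After step 6: ants at (1,3),(2,2)
  0 0 0 3
  0 0 0 1
  0 0 1 0
  0 0 3 0
  0 0 0 0

0 0 0 3
0 0 0 1
0 0 1 0
0 0 3 0
0 0 0 0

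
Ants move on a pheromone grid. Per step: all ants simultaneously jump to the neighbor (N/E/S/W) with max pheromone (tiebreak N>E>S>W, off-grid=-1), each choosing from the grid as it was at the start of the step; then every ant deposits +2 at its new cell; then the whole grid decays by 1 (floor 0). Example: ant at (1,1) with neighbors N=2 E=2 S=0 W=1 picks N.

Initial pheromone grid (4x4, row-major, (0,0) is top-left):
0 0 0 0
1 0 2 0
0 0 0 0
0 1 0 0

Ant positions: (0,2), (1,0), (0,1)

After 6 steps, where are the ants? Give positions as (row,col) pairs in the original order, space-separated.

Step 1: ant0:(0,2)->S->(1,2) | ant1:(1,0)->N->(0,0) | ant2:(0,1)->E->(0,2)
  grid max=3 at (1,2)
Step 2: ant0:(1,2)->N->(0,2) | ant1:(0,0)->E->(0,1) | ant2:(0,2)->S->(1,2)
  grid max=4 at (1,2)
Step 3: ant0:(0,2)->S->(1,2) | ant1:(0,1)->E->(0,2) | ant2:(1,2)->N->(0,2)
  grid max=5 at (0,2)
Step 4: ant0:(1,2)->N->(0,2) | ant1:(0,2)->S->(1,2) | ant2:(0,2)->S->(1,2)
  grid max=8 at (1,2)
Step 5: ant0:(0,2)->S->(1,2) | ant1:(1,2)->N->(0,2) | ant2:(1,2)->N->(0,2)
  grid max=9 at (0,2)
Step 6: ant0:(1,2)->N->(0,2) | ant1:(0,2)->S->(1,2) | ant2:(0,2)->S->(1,2)
  grid max=12 at (1,2)

(0,2) (1,2) (1,2)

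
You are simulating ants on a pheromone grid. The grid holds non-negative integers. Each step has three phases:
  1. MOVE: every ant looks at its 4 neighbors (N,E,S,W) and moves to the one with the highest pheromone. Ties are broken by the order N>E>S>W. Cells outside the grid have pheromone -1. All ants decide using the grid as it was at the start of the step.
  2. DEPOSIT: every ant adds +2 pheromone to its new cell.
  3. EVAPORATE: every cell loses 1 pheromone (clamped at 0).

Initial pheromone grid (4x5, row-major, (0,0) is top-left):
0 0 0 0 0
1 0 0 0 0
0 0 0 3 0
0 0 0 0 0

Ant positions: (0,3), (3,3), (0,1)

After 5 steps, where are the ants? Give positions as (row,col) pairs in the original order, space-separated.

Step 1: ant0:(0,3)->E->(0,4) | ant1:(3,3)->N->(2,3) | ant2:(0,1)->E->(0,2)
  grid max=4 at (2,3)
Step 2: ant0:(0,4)->S->(1,4) | ant1:(2,3)->N->(1,3) | ant2:(0,2)->E->(0,3)
  grid max=3 at (2,3)
Step 3: ant0:(1,4)->W->(1,3) | ant1:(1,3)->S->(2,3) | ant2:(0,3)->S->(1,3)
  grid max=4 at (1,3)
Step 4: ant0:(1,3)->S->(2,3) | ant1:(2,3)->N->(1,3) | ant2:(1,3)->S->(2,3)
  grid max=7 at (2,3)
Step 5: ant0:(2,3)->N->(1,3) | ant1:(1,3)->S->(2,3) | ant2:(2,3)->N->(1,3)
  grid max=8 at (1,3)

(1,3) (2,3) (1,3)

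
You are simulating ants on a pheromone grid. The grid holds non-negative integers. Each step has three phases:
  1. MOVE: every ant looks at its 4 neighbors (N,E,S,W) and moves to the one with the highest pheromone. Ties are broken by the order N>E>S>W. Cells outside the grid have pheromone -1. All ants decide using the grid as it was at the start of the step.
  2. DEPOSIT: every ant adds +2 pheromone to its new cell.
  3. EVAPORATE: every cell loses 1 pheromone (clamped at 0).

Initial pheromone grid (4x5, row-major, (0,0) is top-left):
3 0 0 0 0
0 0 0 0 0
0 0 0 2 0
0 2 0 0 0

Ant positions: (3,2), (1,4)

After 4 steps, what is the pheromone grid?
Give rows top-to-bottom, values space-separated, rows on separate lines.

After step 1: ants at (3,1),(0,4)
  2 0 0 0 1
  0 0 0 0 0
  0 0 0 1 0
  0 3 0 0 0
After step 2: ants at (2,1),(1,4)
  1 0 0 0 0
  0 0 0 0 1
  0 1 0 0 0
  0 2 0 0 0
After step 3: ants at (3,1),(0,4)
  0 0 0 0 1
  0 0 0 0 0
  0 0 0 0 0
  0 3 0 0 0
After step 4: ants at (2,1),(1,4)
  0 0 0 0 0
  0 0 0 0 1
  0 1 0 0 0
  0 2 0 0 0

0 0 0 0 0
0 0 0 0 1
0 1 0 0 0
0 2 0 0 0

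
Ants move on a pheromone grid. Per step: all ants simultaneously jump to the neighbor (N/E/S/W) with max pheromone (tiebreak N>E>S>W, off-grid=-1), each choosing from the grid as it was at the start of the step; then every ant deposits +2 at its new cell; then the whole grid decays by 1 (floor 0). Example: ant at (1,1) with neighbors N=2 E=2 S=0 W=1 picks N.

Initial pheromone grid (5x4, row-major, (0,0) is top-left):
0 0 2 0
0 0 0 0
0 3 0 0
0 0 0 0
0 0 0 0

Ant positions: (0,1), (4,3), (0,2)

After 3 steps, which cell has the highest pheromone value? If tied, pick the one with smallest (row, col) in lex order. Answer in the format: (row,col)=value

Step 1: ant0:(0,1)->E->(0,2) | ant1:(4,3)->N->(3,3) | ant2:(0,2)->E->(0,3)
  grid max=3 at (0,2)
Step 2: ant0:(0,2)->E->(0,3) | ant1:(3,3)->N->(2,3) | ant2:(0,3)->W->(0,2)
  grid max=4 at (0,2)
Step 3: ant0:(0,3)->W->(0,2) | ant1:(2,3)->N->(1,3) | ant2:(0,2)->E->(0,3)
  grid max=5 at (0,2)
Final grid:
  0 0 5 3
  0 0 0 1
  0 0 0 0
  0 0 0 0
  0 0 0 0
Max pheromone 5 at (0,2)

Answer: (0,2)=5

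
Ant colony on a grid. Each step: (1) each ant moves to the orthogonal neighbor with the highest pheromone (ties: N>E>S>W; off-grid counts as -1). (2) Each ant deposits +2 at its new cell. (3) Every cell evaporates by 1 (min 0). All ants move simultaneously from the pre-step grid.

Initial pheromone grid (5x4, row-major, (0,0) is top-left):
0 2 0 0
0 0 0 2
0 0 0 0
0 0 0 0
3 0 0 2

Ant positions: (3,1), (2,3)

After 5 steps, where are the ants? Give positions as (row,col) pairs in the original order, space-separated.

Step 1: ant0:(3,1)->N->(2,1) | ant1:(2,3)->N->(1,3)
  grid max=3 at (1,3)
Step 2: ant0:(2,1)->N->(1,1) | ant1:(1,3)->N->(0,3)
  grid max=2 at (1,3)
Step 3: ant0:(1,1)->N->(0,1) | ant1:(0,3)->S->(1,3)
  grid max=3 at (1,3)
Step 4: ant0:(0,1)->E->(0,2) | ant1:(1,3)->N->(0,3)
  grid max=2 at (1,3)
Step 5: ant0:(0,2)->E->(0,3) | ant1:(0,3)->S->(1,3)
  grid max=3 at (1,3)

(0,3) (1,3)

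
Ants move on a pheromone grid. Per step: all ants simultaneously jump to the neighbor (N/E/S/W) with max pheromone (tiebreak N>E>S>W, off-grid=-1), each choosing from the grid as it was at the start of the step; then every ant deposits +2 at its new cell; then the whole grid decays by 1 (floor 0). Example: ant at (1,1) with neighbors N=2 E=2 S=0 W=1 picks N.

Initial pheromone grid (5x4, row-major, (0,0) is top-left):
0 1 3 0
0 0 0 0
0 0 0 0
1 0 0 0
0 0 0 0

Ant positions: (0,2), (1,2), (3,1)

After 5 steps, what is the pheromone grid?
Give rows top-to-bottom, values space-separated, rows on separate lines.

After step 1: ants at (0,1),(0,2),(3,0)
  0 2 4 0
  0 0 0 0
  0 0 0 0
  2 0 0 0
  0 0 0 0
After step 2: ants at (0,2),(0,1),(2,0)
  0 3 5 0
  0 0 0 0
  1 0 0 0
  1 0 0 0
  0 0 0 0
After step 3: ants at (0,1),(0,2),(3,0)
  0 4 6 0
  0 0 0 0
  0 0 0 0
  2 0 0 0
  0 0 0 0
After step 4: ants at (0,2),(0,1),(2,0)
  0 5 7 0
  0 0 0 0
  1 0 0 0
  1 0 0 0
  0 0 0 0
After step 5: ants at (0,1),(0,2),(3,0)
  0 6 8 0
  0 0 0 0
  0 0 0 0
  2 0 0 0
  0 0 0 0

0 6 8 0
0 0 0 0
0 0 0 0
2 0 0 0
0 0 0 0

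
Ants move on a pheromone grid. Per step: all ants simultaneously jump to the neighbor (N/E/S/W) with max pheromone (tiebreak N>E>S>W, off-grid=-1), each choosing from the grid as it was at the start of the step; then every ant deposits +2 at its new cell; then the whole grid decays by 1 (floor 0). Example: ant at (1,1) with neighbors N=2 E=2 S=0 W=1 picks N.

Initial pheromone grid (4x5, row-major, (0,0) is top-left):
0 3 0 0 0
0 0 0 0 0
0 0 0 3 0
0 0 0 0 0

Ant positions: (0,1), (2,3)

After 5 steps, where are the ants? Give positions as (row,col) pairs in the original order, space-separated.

Step 1: ant0:(0,1)->E->(0,2) | ant1:(2,3)->N->(1,3)
  grid max=2 at (0,1)
Step 2: ant0:(0,2)->W->(0,1) | ant1:(1,3)->S->(2,3)
  grid max=3 at (0,1)
Step 3: ant0:(0,1)->E->(0,2) | ant1:(2,3)->N->(1,3)
  grid max=2 at (0,1)
Step 4: ant0:(0,2)->W->(0,1) | ant1:(1,3)->S->(2,3)
  grid max=3 at (0,1)
Step 5: ant0:(0,1)->E->(0,2) | ant1:(2,3)->N->(1,3)
  grid max=2 at (0,1)

(0,2) (1,3)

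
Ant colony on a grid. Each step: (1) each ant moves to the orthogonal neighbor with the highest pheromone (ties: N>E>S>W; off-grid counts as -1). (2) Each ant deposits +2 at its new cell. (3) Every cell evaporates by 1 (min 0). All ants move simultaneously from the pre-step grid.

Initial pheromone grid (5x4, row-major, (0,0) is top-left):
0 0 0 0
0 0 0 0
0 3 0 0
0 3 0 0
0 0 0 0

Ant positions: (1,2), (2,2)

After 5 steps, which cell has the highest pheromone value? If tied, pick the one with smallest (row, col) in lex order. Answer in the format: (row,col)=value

Answer: (2,1)=4

Derivation:
Step 1: ant0:(1,2)->N->(0,2) | ant1:(2,2)->W->(2,1)
  grid max=4 at (2,1)
Step 2: ant0:(0,2)->E->(0,3) | ant1:(2,1)->S->(3,1)
  grid max=3 at (2,1)
Step 3: ant0:(0,3)->S->(1,3) | ant1:(3,1)->N->(2,1)
  grid max=4 at (2,1)
Step 4: ant0:(1,3)->N->(0,3) | ant1:(2,1)->S->(3,1)
  grid max=3 at (2,1)
Step 5: ant0:(0,3)->S->(1,3) | ant1:(3,1)->N->(2,1)
  grid max=4 at (2,1)
Final grid:
  0 0 0 0
  0 0 0 1
  0 4 0 0
  0 2 0 0
  0 0 0 0
Max pheromone 4 at (2,1)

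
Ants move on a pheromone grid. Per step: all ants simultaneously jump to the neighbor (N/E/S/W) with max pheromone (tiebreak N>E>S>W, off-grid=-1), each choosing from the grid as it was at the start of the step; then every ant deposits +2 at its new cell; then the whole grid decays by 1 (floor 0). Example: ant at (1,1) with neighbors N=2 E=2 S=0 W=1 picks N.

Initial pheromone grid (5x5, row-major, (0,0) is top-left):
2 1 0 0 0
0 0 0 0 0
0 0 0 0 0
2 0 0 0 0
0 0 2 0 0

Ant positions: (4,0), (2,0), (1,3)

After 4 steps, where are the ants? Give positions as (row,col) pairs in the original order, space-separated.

Step 1: ant0:(4,0)->N->(3,0) | ant1:(2,0)->S->(3,0) | ant2:(1,3)->N->(0,3)
  grid max=5 at (3,0)
Step 2: ant0:(3,0)->N->(2,0) | ant1:(3,0)->N->(2,0) | ant2:(0,3)->E->(0,4)
  grid max=4 at (3,0)
Step 3: ant0:(2,0)->S->(3,0) | ant1:(2,0)->S->(3,0) | ant2:(0,4)->S->(1,4)
  grid max=7 at (3,0)
Step 4: ant0:(3,0)->N->(2,0) | ant1:(3,0)->N->(2,0) | ant2:(1,4)->N->(0,4)
  grid max=6 at (3,0)

(2,0) (2,0) (0,4)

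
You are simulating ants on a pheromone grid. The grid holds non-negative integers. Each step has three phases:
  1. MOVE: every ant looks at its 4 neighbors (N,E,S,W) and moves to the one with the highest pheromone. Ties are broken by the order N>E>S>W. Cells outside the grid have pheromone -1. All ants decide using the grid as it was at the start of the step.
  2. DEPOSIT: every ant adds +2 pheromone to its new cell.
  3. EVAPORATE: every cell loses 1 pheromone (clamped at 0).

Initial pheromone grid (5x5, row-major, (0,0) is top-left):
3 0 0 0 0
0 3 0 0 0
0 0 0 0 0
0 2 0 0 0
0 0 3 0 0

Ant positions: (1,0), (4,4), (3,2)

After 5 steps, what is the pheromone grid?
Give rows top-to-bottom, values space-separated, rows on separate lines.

After step 1: ants at (0,0),(3,4),(4,2)
  4 0 0 0 0
  0 2 0 0 0
  0 0 0 0 0
  0 1 0 0 1
  0 0 4 0 0
After step 2: ants at (0,1),(2,4),(3,2)
  3 1 0 0 0
  0 1 0 0 0
  0 0 0 0 1
  0 0 1 0 0
  0 0 3 0 0
After step 3: ants at (0,0),(1,4),(4,2)
  4 0 0 0 0
  0 0 0 0 1
  0 0 0 0 0
  0 0 0 0 0
  0 0 4 0 0
After step 4: ants at (0,1),(0,4),(3,2)
  3 1 0 0 1
  0 0 0 0 0
  0 0 0 0 0
  0 0 1 0 0
  0 0 3 0 0
After step 5: ants at (0,0),(1,4),(4,2)
  4 0 0 0 0
  0 0 0 0 1
  0 0 0 0 0
  0 0 0 0 0
  0 0 4 0 0

4 0 0 0 0
0 0 0 0 1
0 0 0 0 0
0 0 0 0 0
0 0 4 0 0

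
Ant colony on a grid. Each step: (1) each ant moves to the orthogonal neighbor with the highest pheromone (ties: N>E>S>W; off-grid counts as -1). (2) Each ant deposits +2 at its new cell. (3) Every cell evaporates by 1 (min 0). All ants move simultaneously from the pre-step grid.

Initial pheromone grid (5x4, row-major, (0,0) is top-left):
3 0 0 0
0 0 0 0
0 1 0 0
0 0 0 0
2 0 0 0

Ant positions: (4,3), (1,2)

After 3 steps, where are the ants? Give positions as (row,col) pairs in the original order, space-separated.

Step 1: ant0:(4,3)->N->(3,3) | ant1:(1,2)->N->(0,2)
  grid max=2 at (0,0)
Step 2: ant0:(3,3)->N->(2,3) | ant1:(0,2)->E->(0,3)
  grid max=1 at (0,0)
Step 3: ant0:(2,3)->N->(1,3) | ant1:(0,3)->S->(1,3)
  grid max=3 at (1,3)

(1,3) (1,3)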